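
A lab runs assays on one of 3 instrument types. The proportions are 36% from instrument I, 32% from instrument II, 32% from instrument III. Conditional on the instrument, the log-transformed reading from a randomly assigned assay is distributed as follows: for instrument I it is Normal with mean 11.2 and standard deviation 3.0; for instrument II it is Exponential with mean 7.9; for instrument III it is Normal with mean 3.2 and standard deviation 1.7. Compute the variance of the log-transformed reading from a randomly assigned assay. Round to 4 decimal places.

35.0253

Per component, I: μ=11.2, E[X²]=134.44; II: μ=7.9, E[X²]=124.82; III: μ=3.2, E[X²]=13.13.
E[X] = 0.36·11.2 + 0.32·7.9 + 0.32·3.2 = 7.584.
E[X²] = 0.36·134.44 + 0.32·124.82 + 0.32·13.13 = 92.5424.
Var(X) = E[X²] − (E[X])² = 92.5424 − 57.5171 = 35.0253.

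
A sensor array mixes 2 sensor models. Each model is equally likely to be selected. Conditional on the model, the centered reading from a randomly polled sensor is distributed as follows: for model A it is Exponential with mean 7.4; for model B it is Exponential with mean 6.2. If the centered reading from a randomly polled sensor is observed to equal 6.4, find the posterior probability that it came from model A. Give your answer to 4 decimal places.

Likelihoods f(6.4 | ·): A: 0.0569065; B: 0.0574519.
Posterior ∝ prior × likelihood. Numerator for A: 0.5·0.0569065 = 0.0284533.
Normalizing constant: 0.5·0.0569065 + 0.5·0.0574519 = 0.0571792.
P(A | observation) = 0.0284533 / 0.0571792 = 0.497616.

0.4976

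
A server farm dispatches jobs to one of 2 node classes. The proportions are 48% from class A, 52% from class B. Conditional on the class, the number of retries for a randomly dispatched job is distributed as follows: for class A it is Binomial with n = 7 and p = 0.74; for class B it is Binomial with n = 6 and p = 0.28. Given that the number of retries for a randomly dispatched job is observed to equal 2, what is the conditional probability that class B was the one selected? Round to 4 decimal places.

0.9616

Likelihoods P(X=2 | ·): A: 0.0136631; B: 0.316037.
Posterior ∝ prior × likelihood. Numerator for B: 0.52·0.316037 = 0.164339.
Normalizing constant: 0.48·0.0136631 + 0.52·0.316037 = 0.170897.
P(B | observation) = 0.164339 / 0.170897 = 0.961624.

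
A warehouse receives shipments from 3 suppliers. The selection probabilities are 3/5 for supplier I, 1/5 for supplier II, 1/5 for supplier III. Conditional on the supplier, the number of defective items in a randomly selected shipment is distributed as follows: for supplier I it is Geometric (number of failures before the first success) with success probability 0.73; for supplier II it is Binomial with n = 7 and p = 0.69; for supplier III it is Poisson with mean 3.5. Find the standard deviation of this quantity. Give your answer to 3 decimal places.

2.222

Per component, I: μ=0.369863, E[X²]=0.64346; II: μ=4.83, E[X²]=24.8262; III: μ=3.5, E[X²]=15.75.
E[X] = 0.6·0.369863 + 0.2·4.83 + 0.2·3.5 = 1.88792.
E[X²] = 0.6·0.64346 + 0.2·24.8262 + 0.2·15.75 = 8.50132.
Var(X) = E[X²] − (E[X])² = 8.50132 − 3.56423 = 4.93708.
SD(X) = √4.93708 = 2.22195.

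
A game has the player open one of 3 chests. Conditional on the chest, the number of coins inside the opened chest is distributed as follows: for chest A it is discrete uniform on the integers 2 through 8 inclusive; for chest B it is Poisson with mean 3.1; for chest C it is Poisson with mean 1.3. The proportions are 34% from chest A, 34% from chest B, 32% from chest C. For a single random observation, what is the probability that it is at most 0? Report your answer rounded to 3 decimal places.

0.103

Conditional on each chest, P(X ≤ 0): A: 0; B: 0.0450492; C: 0.272532.
By total probability, P(X ≤ 0) = 0.34·0 + 0.34·0.0450492 + 0.32·0.272532 = 0.102527.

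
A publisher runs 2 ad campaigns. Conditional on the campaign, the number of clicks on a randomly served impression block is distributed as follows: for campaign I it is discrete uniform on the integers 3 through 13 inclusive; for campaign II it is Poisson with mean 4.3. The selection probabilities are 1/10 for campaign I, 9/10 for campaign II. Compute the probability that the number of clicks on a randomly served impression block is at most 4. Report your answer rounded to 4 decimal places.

Conditional on each campaign, P(X ≤ 4): I: 0.181818; II: 0.570438.
By total probability, P(X ≤ 4) = 0.1·0.181818 + 0.9·0.570438 = 0.531576.

0.5316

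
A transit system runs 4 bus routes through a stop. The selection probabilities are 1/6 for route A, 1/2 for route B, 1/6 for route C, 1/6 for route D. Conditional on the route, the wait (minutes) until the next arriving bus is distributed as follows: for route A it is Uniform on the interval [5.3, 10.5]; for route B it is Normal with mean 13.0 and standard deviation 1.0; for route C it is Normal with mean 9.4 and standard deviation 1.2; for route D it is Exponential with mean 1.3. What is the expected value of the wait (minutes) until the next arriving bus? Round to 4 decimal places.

Component means — A: 7.9; B: 13; C: 9.4; D: 1.3.
E[X] = 0.166667·7.9 + 0.5·13 + 0.166667·9.4 + 0.166667·1.3 = 9.6.

9.6000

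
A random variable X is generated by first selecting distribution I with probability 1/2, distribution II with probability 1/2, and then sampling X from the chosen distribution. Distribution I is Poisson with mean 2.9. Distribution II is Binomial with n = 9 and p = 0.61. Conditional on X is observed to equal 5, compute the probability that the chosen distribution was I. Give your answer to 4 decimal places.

Likelihoods P(X=5 | ·): I: 0.0940491; II: 0.246194.
Posterior ∝ prior × likelihood. Numerator for I: 0.5·0.0940491 = 0.0470246.
Normalizing constant: 0.5·0.0940491 + 0.5·0.246194 = 0.170122.
P(I | observation) = 0.0470246 / 0.170122 = 0.276417.

0.2764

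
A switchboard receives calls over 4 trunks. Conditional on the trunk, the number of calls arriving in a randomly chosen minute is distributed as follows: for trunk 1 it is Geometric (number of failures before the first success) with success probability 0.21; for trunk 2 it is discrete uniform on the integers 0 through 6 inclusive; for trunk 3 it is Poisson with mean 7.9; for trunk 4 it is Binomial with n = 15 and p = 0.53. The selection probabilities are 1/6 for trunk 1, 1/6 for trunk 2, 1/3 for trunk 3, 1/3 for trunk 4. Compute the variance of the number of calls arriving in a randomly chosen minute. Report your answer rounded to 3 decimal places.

12.168

Per component, 1: μ=3.7619, E[X²]=32.0658; 2: μ=3, E[X²]=13; 3: μ=7.9, E[X²]=70.31; 4: μ=7.95, E[X²]=66.939.
E[X] = 0.166667·3.7619 + 0.166667·3 + 0.333333·7.9 + 0.333333·7.95 = 6.41032.
E[X²] = 0.166667·32.0658 + 0.166667·13 + 0.333333·70.31 + 0.333333·66.939 = 53.2606.
Var(X) = E[X²] − (E[X])² = 53.2606 − 41.0922 = 12.1685.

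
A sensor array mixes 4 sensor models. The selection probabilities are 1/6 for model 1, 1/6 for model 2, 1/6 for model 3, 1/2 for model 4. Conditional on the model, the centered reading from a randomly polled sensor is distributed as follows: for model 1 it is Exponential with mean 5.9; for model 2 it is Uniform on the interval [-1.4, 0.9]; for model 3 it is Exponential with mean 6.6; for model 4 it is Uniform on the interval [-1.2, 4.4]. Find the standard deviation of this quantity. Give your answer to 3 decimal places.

Per component, 1: μ=5.9, E[X²]=69.62; 2: μ=-0.25, E[X²]=0.503333; 3: μ=6.6, E[X²]=87.12; 4: μ=1.6, E[X²]=5.17333.
E[X] = 0.166667·5.9 + 0.166667·-0.25 + 0.166667·6.6 + 0.5·1.6 = 2.84167.
E[X²] = 0.166667·69.62 + 0.166667·0.503333 + 0.166667·87.12 + 0.5·5.17333 = 28.7939.
Var(X) = E[X²] − (E[X])² = 28.7939 − 8.07507 = 20.7188.
SD(X) = √20.7188 = 4.55179.

4.552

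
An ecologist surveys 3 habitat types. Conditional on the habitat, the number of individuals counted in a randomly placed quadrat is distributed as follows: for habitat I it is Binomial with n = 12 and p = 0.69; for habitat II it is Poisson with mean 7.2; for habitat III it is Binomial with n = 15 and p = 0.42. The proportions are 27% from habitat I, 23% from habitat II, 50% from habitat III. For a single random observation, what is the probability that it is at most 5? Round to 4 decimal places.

0.2473

Conditional on each habitat, P(X ≤ 5): I: 0.0458401; II: 0.275897; III: 0.342982.
By total probability, P(X ≤ 5) = 0.27·0.0458401 + 0.23·0.275897 + 0.5·0.342982 = 0.247324.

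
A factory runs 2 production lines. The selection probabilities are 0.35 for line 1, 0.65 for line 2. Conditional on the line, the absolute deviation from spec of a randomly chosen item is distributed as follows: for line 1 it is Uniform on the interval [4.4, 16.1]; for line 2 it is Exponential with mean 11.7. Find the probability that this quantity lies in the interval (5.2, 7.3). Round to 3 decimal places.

Conditional on each line, P(5.2 < X < 7.3): 1: 0.179487; 2: 0.105347.
By total probability, P(5.2 < X < 7.3) = 0.35·0.179487 + 0.65·0.105347 = 0.131296.

0.131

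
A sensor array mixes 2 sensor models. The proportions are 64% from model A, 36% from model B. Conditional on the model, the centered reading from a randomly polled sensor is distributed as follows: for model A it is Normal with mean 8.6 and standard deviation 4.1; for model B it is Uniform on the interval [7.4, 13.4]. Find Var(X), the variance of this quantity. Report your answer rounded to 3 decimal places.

12.585

Per component, A: μ=8.6, E[X²]=90.77; B: μ=10.4, E[X²]=111.16.
E[X] = 0.64·8.6 + 0.36·10.4 = 9.248.
E[X²] = 0.64·90.77 + 0.36·111.16 = 98.1104.
Var(X) = E[X²] − (E[X])² = 98.1104 − 85.5255 = 12.5849.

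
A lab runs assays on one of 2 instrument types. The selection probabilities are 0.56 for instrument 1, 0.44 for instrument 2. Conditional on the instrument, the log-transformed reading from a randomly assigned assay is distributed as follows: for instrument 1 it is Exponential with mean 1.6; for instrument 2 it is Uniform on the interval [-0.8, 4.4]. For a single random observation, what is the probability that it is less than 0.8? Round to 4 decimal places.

0.3557

Conditional on each instrument, P(X < 0.8): 1: 0.393469; 2: 0.307692.
By total probability, P(X < 0.8) = 0.56·0.393469 + 0.44·0.307692 = 0.355727.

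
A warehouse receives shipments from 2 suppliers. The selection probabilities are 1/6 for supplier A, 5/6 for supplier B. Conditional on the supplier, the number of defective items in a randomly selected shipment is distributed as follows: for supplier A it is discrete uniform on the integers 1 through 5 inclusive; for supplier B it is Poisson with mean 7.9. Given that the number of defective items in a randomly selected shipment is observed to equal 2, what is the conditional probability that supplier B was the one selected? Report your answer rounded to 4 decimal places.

0.2243

Likelihoods P(X=2 | ·): A: 0.2; B: 0.0115691.
Posterior ∝ prior × likelihood. Numerator for B: 0.833333·0.0115691 = 0.00964088.
Normalizing constant: 0.166667·0.2 + 0.833333·0.0115691 = 0.0429742.
P(B | observation) = 0.00964088 / 0.0429742 = 0.224341.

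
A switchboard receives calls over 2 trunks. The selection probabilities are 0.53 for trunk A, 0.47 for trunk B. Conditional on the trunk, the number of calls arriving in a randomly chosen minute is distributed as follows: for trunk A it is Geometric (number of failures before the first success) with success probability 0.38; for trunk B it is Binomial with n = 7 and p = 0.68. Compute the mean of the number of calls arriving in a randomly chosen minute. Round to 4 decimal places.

Component means — A: 1.63158; B: 4.76.
E[X] = 0.53·1.63158 + 0.47·4.76 = 3.10194.

3.1019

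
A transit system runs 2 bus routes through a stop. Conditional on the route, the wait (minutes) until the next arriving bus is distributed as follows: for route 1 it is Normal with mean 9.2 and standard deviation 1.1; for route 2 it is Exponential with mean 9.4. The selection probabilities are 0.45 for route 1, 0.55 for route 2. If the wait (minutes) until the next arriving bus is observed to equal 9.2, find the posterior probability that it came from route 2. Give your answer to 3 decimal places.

0.119

Likelihoods f(9.2 | ·): 1: 0.362675; 2: 0.0399777.
Posterior ∝ prior × likelihood. Numerator for 2: 0.55·0.0399777 = 0.0219877.
Normalizing constant: 0.45·0.362675 + 0.55·0.0399777 = 0.185191.
P(2 | observation) = 0.0219877 / 0.185191 = 0.11873.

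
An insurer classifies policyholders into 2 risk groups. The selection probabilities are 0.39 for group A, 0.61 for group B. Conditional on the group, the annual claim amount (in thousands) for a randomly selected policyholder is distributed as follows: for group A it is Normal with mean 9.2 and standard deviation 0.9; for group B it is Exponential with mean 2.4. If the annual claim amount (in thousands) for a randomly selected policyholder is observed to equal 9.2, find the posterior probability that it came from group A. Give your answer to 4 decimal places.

Likelihoods f(9.2 | ·): A: 0.443269; B: 0.00901557.
Posterior ∝ prior × likelihood. Numerator for A: 0.39·0.443269 = 0.172875.
Normalizing constant: 0.39·0.443269 + 0.61·0.00901557 = 0.178374.
P(A | observation) = 0.172875 / 0.178374 = 0.969169.

0.9692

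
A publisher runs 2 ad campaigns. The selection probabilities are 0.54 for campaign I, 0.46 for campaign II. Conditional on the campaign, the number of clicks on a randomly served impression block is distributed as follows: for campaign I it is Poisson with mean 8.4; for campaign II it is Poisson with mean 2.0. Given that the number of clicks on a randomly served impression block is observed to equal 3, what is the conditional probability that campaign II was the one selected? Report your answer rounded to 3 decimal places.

Likelihoods P(X=3 | ·): I: 0.0222133; II: 0.180447.
Posterior ∝ prior × likelihood. Numerator for II: 0.46·0.180447 = 0.0830056.
Normalizing constant: 0.54·0.0222133 + 0.46·0.180447 = 0.0950008.
P(II | observation) = 0.0830056 / 0.0950008 = 0.873736.

0.874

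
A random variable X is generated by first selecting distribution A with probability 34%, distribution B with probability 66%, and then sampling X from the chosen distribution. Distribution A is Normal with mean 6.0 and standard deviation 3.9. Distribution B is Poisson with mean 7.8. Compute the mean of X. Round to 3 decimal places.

Component means — A: 6; B: 7.8.
E[X] = 0.34·6 + 0.66·7.8 = 7.188.

7.188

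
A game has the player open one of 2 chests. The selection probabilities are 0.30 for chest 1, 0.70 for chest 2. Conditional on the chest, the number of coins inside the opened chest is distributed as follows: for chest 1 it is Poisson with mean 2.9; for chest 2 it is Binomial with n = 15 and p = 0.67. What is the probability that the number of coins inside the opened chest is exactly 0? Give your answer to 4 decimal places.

Conditional on each chest, P(X = 0): 1: 0.0550232; 2: 5.99389e-08.
By total probability, P(X = 0) = 0.3·0.0550232 + 0.7·5.99389e-08 = 0.016507.

0.0165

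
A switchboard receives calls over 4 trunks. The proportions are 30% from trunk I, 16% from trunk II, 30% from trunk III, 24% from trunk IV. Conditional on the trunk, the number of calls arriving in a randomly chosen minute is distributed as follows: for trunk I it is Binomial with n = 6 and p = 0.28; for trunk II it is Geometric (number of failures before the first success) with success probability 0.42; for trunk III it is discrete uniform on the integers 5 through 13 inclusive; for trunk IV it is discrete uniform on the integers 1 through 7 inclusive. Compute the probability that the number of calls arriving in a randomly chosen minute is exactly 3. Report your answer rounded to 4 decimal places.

0.0966

Conditional on each trunk, P(X = 3): I: 0.163871; II: 0.081947; III: 0; IV: 0.142857.
By total probability, P(X = 3) = 0.3·0.163871 + 0.16·0.081947 + 0.3·0 + 0.24·0.142857 = 0.0965585.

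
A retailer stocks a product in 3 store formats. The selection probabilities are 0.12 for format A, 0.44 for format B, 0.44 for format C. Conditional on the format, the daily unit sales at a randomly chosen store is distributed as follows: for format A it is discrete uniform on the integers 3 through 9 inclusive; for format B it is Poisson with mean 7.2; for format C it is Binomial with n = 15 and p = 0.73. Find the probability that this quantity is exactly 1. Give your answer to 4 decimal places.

0.0024

Conditional on each format, P(X = 1): A: 0; B: 0.00537542; C: 1.19814e-07.
By total probability, P(X = 1) = 0.12·0 + 0.44·0.00537542 + 0.44·1.19814e-07 = 0.00236524.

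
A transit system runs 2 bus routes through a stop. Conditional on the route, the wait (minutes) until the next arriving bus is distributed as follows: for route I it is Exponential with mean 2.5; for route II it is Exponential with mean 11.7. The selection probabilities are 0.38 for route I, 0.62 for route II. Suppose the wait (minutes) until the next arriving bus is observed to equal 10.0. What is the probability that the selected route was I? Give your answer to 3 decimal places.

0.110

Likelihoods f(10.0 | ·): I: 0.00732626; II: 0.0363599.
Posterior ∝ prior × likelihood. Numerator for I: 0.38·0.00732626 = 0.00278398.
Normalizing constant: 0.38·0.00732626 + 0.62·0.0363599 = 0.0253271.
P(I | observation) = 0.00278398 / 0.0253271 = 0.109921.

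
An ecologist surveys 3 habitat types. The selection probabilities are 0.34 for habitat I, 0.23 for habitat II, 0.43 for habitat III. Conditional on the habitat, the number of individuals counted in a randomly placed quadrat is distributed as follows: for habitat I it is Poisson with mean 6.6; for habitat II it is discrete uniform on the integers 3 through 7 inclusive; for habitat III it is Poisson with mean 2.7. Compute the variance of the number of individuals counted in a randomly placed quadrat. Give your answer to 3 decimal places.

Per component, I: μ=6.6, E[X²]=50.16; II: μ=5, E[X²]=27; III: μ=2.7, E[X²]=9.99.
E[X] = 0.34·6.6 + 0.23·5 + 0.43·2.7 = 4.555.
E[X²] = 0.34·50.16 + 0.23·27 + 0.43·9.99 = 27.5601.
Var(X) = E[X²] − (E[X])² = 27.5601 − 20.748 = 6.81207.

6.812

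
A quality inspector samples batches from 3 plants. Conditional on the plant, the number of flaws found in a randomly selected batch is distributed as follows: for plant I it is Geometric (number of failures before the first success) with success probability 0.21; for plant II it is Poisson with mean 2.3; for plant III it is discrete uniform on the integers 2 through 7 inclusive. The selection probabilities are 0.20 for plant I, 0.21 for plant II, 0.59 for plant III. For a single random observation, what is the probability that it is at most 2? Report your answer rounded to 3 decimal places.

Conditional on each plant, P(X ≤ 2): I: 0.506961; II: 0.596039; III: 0.166667.
By total probability, P(X ≤ 2) = 0.2·0.506961 + 0.21·0.596039 + 0.59·0.166667 = 0.324894.

0.325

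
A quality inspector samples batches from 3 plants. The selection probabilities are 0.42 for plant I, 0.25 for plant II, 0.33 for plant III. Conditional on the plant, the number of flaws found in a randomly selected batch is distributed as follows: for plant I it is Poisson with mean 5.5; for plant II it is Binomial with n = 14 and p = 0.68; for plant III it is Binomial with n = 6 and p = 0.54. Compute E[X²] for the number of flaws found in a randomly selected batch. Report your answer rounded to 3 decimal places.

For each component E[X²] = Var + (mean)², giving I: 35.75; II: 93.6768; III: 11.988.
Overall E[X²] = 0.42·35.75 + 0.25·93.6768 + 0.33·11.988 = 42.3902.

42.390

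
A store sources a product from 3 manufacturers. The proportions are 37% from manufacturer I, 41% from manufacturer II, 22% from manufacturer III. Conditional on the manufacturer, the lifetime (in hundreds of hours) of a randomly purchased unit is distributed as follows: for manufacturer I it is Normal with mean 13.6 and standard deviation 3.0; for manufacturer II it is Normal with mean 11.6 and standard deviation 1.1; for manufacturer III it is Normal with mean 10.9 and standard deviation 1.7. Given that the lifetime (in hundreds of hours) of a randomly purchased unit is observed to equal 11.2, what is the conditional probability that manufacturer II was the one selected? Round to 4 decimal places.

Likelihoods f(11.2 | ·): I: 0.0965639; II: 0.339472; III: 0.231046.
Posterior ∝ prior × likelihood. Numerator for II: 0.41·0.339472 = 0.139183.
Normalizing constant: 0.37·0.0965639 + 0.41·0.339472 + 0.22·0.231046 = 0.225742.
P(II | observation) = 0.139183 / 0.225742 = 0.616559.

0.6166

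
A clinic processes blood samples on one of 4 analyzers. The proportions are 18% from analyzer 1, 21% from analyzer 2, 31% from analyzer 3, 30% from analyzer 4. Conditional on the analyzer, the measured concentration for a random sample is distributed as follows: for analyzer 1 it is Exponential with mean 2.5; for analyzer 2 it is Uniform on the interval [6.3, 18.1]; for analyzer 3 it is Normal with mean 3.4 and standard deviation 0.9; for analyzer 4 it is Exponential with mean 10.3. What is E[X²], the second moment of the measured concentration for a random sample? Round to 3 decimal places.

For each component E[X²] = Var + (mean)², giving 1: 12.5; 2: 160.443; 3: 12.37; 4: 212.18.
Overall E[X²] = 0.18·12.5 + 0.21·160.443 + 0.31·12.37 + 0.3·212.18 = 103.432.

103.432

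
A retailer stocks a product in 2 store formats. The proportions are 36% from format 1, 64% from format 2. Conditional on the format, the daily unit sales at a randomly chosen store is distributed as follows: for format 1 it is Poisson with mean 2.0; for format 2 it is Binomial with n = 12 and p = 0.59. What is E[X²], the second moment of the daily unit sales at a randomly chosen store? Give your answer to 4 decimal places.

36.0987

For each component E[X²] = Var + (mean)², giving 1: 6; 2: 53.0292.
Overall E[X²] = 0.36·6 + 0.64·53.0292 = 36.0987.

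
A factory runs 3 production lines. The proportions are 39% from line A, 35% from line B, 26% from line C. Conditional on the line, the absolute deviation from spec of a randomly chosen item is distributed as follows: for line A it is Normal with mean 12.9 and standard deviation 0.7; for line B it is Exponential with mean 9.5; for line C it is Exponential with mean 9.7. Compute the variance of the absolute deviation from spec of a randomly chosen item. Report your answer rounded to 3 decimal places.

Per component, A: μ=12.9, E[X²]=166.9; B: μ=9.5, E[X²]=180.5; C: μ=9.7, E[X²]=188.18.
E[X] = 0.39·12.9 + 0.35·9.5 + 0.26·9.7 = 10.878.
E[X²] = 0.39·166.9 + 0.35·180.5 + 0.26·188.18 = 177.193.
Var(X) = E[X²] − (E[X])² = 177.193 − 118.331 = 58.8619.

58.862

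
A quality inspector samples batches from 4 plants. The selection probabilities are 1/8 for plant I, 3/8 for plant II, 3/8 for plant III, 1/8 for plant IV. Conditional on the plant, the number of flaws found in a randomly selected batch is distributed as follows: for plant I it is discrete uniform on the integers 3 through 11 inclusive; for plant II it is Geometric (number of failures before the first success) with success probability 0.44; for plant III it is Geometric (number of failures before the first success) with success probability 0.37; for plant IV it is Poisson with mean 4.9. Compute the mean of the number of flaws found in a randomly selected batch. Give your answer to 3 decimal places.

Component means — I: 7; II: 1.27273; III: 1.7027; IV: 4.9.
E[X] = 0.125·7 + 0.375·1.27273 + 0.375·1.7027 + 0.125·4.9 = 2.60329.

2.603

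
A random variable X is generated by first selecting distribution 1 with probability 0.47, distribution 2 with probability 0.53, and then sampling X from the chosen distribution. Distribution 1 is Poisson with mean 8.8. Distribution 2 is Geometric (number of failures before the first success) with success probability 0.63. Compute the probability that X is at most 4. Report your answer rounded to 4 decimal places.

Conditional on each component, P(X ≤ 4): 1: 0.0620978; 2: 0.993066.
By total probability, P(X ≤ 4) = 0.47·0.0620978 + 0.53·0.993066 = 0.555511.

0.5555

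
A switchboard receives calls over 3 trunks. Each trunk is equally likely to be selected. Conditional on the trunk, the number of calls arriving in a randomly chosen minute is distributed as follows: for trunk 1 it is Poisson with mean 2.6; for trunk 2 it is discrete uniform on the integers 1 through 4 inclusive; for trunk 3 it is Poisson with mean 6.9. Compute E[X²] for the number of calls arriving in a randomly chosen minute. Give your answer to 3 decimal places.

For each component E[X²] = Var + (mean)², giving 1: 9.36; 2: 7.5; 3: 54.51.
Overall E[X²] = 0.333333·9.36 + 0.333333·7.5 + 0.333333·54.51 = 23.79.

23.790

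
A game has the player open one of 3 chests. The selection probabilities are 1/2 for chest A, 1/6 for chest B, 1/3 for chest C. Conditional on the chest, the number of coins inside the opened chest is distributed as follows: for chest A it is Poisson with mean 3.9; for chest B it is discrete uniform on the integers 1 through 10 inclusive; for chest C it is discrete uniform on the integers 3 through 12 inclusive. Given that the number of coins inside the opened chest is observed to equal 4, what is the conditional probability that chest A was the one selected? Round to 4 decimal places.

0.6612

Likelihoods P(X=4 | ·): A: 0.195119; B: 0.1; C: 0.1.
Posterior ∝ prior × likelihood. Numerator for A: 0.5·0.195119 = 0.0975593.
Normalizing constant: 0.5·0.195119 + 0.166667·0.1 + 0.333333·0.1 = 0.147559.
P(A | observation) = 0.0975593 / 0.147559 = 0.661153.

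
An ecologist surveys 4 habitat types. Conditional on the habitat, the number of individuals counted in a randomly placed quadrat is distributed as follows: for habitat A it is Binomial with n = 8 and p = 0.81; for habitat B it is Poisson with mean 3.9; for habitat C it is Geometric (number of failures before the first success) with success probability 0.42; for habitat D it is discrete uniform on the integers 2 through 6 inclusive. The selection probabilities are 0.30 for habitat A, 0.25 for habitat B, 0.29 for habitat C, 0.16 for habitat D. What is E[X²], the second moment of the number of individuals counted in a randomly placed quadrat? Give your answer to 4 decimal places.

22.1305

For each component E[X²] = Var + (mean)², giving A: 43.2216; B: 19.11; C: 5.19501; D: 18.
Overall E[X²] = 0.3·43.2216 + 0.25·19.11 + 0.29·5.19501 + 0.16·18 = 22.1305.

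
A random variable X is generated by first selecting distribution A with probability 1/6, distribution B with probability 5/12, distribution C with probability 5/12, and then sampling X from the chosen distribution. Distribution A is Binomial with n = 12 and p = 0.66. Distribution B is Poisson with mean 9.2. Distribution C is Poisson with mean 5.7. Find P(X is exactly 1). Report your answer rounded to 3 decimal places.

0.008

Conditional on each component, P(X = 1): A: 5.55896e-05; B: 0.000929562; C: 0.019072.
By total probability, P(X = 1) = 0.166667·5.55896e-05 + 0.416667·0.000929562 + 0.416667·0.019072 = 0.00834325.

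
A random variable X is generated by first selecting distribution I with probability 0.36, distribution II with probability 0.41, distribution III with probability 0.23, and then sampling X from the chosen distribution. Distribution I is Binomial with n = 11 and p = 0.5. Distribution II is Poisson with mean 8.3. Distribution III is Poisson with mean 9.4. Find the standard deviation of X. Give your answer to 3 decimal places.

Per component, I: μ=5.5, E[X²]=33; II: μ=8.3, E[X²]=77.19; III: μ=9.4, E[X²]=97.76.
E[X] = 0.36·5.5 + 0.41·8.3 + 0.23·9.4 = 7.545.
E[X²] = 0.36·33 + 0.41·77.19 + 0.23·97.76 = 66.0127.
Var(X) = E[X²] − (E[X])² = 66.0127 − 56.927 = 9.08568.
SD(X) = √9.08568 = 3.01425.

3.014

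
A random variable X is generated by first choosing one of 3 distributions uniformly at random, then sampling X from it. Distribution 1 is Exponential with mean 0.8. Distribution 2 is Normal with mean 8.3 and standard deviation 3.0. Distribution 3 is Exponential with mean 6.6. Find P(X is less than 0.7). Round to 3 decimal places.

Conditional on each component, P(X < 0.7): 1: 0.583138; 2: 0.00564917; 3: 0.10063.
By total probability, P(X < 0.7) = 0.333333·0.583138 + 0.333333·0.00564917 + 0.333333·0.10063 = 0.229806.

0.230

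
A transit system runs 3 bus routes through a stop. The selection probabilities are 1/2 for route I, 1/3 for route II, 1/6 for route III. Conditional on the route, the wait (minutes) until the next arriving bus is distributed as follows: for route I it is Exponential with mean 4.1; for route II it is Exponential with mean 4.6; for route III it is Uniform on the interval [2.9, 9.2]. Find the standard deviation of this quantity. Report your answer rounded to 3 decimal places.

Per component, I: μ=4.1, E[X²]=33.62; II: μ=4.6, E[X²]=42.32; III: μ=6.05, E[X²]=39.91.
E[X] = 0.5·4.1 + 0.333333·4.6 + 0.166667·6.05 = 4.59167.
E[X²] = 0.5·33.62 + 0.333333·42.32 + 0.166667·39.91 = 37.5683.
Var(X) = E[X²] − (E[X])² = 37.5683 − 21.0834 = 16.4849.
SD(X) = √16.4849 = 4.06016.

4.060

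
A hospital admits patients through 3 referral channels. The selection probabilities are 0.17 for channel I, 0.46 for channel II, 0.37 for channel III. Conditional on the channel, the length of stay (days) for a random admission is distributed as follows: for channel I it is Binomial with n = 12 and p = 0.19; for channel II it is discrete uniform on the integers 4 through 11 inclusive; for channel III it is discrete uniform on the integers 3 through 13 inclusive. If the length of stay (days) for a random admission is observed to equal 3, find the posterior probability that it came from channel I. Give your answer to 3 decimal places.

Likelihoods P(X=3 | ·): I: 0.22649; II: 0; III: 0.0909091.
Posterior ∝ prior × likelihood. Numerator for I: 0.17·0.22649 = 0.0385033.
Normalizing constant: 0.17·0.22649 + 0.46·0 + 0.37·0.0909091 = 0.0721396.
P(I | observation) = 0.0385033 / 0.0721396 = 0.533733.

0.534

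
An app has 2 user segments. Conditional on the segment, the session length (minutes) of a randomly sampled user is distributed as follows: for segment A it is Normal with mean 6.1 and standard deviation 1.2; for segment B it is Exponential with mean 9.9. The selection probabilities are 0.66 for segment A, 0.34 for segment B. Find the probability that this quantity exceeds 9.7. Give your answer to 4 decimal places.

0.1285

Conditional on each segment, P(X > 9.7): A: 0.0013499; B: 0.375387.
By total probability, P(X > 9.7) = 0.66·0.0013499 + 0.34·0.375387 = 0.128522.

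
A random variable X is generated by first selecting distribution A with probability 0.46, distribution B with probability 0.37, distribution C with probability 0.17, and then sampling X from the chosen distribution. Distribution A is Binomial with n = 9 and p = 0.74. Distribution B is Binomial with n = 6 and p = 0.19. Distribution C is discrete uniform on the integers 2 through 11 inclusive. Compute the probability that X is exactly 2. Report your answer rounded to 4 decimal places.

Conditional on each component, P(X = 2): A: 0.00158336; B: 0.233098; C: 0.1.
By total probability, P(X = 2) = 0.46·0.00158336 + 0.37·0.233098 + 0.17·0.1 = 0.103975.

0.1040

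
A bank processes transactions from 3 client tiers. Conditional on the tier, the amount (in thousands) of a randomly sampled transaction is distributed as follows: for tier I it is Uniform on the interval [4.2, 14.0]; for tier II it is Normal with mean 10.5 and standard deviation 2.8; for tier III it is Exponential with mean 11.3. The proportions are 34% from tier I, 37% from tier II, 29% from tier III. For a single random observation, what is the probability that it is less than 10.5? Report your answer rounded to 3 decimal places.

Conditional on each tier, P(X < 10.5): I: 0.642857; II: 0.5; III: 0.605132.
By total probability, P(X < 10.5) = 0.34·0.642857 + 0.37·0.5 + 0.29·0.605132 = 0.57906.

0.579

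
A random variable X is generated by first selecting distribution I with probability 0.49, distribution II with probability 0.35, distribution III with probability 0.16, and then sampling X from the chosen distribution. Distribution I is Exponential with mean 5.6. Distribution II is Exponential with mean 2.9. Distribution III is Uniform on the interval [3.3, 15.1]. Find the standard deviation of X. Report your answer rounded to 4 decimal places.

4.9654

Per component, I: μ=5.6, E[X²]=62.72; II: μ=2.9, E[X²]=16.82; III: μ=9.2, E[X²]=96.2433.
E[X] = 0.49·5.6 + 0.35·2.9 + 0.16·9.2 = 5.231.
E[X²] = 0.49·62.72 + 0.35·16.82 + 0.16·96.2433 = 52.0187.
Var(X) = E[X²] − (E[X])² = 52.0187 − 27.3634 = 24.6554.
SD(X) = √24.6554 = 4.96542.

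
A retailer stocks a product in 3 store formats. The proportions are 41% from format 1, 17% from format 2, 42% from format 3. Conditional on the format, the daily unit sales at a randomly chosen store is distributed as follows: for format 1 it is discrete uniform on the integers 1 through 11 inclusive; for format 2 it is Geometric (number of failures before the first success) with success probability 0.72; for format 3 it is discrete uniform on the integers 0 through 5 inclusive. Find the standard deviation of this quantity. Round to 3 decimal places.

Per component, 1: μ=6, E[X²]=46; 2: μ=0.388889, E[X²]=0.691358; 3: μ=2.5, E[X²]=9.16667.
E[X] = 0.41·6 + 0.17·0.388889 + 0.42·2.5 = 3.57611.
E[X²] = 0.41·46 + 0.17·0.691358 + 0.42·9.16667 = 22.8275.
Var(X) = E[X²] − (E[X])² = 22.8275 − 12.7886 = 10.039.
SD(X) = √10.039 = 3.16843.

3.168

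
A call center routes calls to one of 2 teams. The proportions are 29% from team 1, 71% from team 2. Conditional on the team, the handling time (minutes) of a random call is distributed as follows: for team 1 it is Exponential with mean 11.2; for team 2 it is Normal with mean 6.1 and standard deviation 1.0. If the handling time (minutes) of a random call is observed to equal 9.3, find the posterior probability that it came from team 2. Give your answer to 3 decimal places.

Likelihoods f(9.3 | ·): 1: 0.0389191; 2: 0.00238409.
Posterior ∝ prior × likelihood. Numerator for 2: 0.71·0.00238409 = 0.0016927.
Normalizing constant: 0.29·0.0389191 + 0.71·0.00238409 = 0.0129792.
P(2 | observation) = 0.0016927 / 0.0129792 = 0.130416.

0.130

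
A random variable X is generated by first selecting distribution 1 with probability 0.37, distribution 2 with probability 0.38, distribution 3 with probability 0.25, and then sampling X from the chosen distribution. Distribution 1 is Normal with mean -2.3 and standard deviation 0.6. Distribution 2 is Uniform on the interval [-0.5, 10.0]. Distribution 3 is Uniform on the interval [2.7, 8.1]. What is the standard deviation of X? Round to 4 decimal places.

4.0920

Per component, 1: μ=-2.3, E[X²]=5.65; 2: μ=4.75, E[X²]=31.75; 3: μ=5.4, E[X²]=31.59.
E[X] = 0.37·-2.3 + 0.38·4.75 + 0.25·5.4 = 2.304.
E[X²] = 0.37·5.65 + 0.38·31.75 + 0.25·31.59 = 22.053.
Var(X) = E[X²] − (E[X])² = 22.053 − 5.30842 = 16.7446.
SD(X) = √16.7446 = 4.09201.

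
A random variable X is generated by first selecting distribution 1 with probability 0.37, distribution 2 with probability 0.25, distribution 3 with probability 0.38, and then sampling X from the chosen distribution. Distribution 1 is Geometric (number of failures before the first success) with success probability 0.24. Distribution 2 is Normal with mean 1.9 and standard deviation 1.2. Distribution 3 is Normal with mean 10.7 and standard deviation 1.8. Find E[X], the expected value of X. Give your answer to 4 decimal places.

5.7127

Component means — 1: 3.16667; 2: 1.9; 3: 10.7.
E[X] = 0.37·3.16667 + 0.25·1.9 + 0.38·10.7 = 5.71267.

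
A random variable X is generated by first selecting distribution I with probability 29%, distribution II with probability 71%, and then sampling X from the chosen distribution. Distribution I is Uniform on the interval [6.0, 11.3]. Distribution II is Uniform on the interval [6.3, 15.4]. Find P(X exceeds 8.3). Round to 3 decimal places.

Conditional on each component, P(X > 8.3): I: 0.566038; II: 0.78022.
By total probability, P(X > 8.3) = 0.29·0.566038 + 0.71·0.78022 = 0.718107.

0.718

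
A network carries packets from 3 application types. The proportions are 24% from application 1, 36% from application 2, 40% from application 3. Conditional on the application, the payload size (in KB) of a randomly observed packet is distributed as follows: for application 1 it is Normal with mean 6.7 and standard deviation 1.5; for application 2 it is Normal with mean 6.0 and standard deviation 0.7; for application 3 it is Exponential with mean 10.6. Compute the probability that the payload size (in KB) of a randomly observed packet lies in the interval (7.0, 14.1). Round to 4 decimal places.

Conditional on each application, P(7.0 < X < 14.1): 1: 0.42074; 2: 0.0765637; 3: 0.252229.
By total probability, P(7.0 < X < 14.1) = 0.24·0.42074 + 0.36·0.0765637 + 0.4·0.252229 = 0.229432.

0.2294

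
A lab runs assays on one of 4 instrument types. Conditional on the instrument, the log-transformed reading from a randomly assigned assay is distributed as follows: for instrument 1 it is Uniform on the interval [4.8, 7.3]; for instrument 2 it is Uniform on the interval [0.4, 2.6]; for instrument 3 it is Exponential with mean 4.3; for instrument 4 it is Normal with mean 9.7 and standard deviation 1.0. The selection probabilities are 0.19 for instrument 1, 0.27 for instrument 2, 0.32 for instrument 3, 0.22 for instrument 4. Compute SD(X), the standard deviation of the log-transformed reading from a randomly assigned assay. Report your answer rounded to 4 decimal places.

Per component, 1: μ=6.05, E[X²]=37.1233; 2: μ=1.5, E[X²]=2.65333; 3: μ=4.3, E[X²]=36.98; 4: μ=9.7, E[X²]=95.09.
E[X] = 0.19·6.05 + 0.27·1.5 + 0.32·4.3 + 0.22·9.7 = 5.0645.
E[X²] = 0.19·37.1233 + 0.27·2.65333 + 0.32·36.98 + 0.22·95.09 = 40.5232.
Var(X) = E[X²] − (E[X])² = 40.5232 − 25.6492 = 14.8741.
SD(X) = √14.8741 = 3.85669.

3.8567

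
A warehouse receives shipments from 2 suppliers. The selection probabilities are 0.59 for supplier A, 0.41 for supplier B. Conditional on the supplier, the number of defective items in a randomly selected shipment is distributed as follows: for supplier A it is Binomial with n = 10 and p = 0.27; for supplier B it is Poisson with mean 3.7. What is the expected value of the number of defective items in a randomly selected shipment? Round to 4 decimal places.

3.1100

Component means — A: 2.7; B: 3.7.
E[X] = 0.59·2.7 + 0.41·3.7 = 3.11.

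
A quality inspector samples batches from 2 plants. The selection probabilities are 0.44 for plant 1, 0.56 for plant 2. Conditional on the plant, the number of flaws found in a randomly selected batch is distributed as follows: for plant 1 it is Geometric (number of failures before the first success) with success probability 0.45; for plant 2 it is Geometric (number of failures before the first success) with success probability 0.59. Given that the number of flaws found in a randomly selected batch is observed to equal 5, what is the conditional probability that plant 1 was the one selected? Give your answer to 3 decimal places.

Likelihoods P(X=5 | ·): 1: 0.0226478; 2: 0.00683552.
Posterior ∝ prior × likelihood. Numerator for 1: 0.44·0.0226478 = 0.00996503.
Normalizing constant: 0.44·0.0226478 + 0.56·0.00683552 = 0.0137929.
P(1 | observation) = 0.00996503 / 0.0137929 = 0.722474.

0.722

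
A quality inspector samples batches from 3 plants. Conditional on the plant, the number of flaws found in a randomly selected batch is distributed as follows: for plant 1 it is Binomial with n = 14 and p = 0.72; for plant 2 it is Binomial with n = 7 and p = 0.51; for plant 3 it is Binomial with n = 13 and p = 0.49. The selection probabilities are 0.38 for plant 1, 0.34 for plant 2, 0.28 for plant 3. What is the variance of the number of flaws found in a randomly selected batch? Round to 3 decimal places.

10.263

Per component, 1: μ=10.08, E[X²]=104.429; 2: μ=3.57, E[X²]=14.4942; 3: μ=6.37, E[X²]=43.8256.
E[X] = 0.38·10.08 + 0.34·3.57 + 0.28·6.37 = 6.8278.
E[X²] = 0.38·104.429 + 0.34·14.4942 + 0.28·43.8256 = 56.8821.
Var(X) = E[X²] − (E[X])² = 56.8821 − 46.6189 = 10.2633.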